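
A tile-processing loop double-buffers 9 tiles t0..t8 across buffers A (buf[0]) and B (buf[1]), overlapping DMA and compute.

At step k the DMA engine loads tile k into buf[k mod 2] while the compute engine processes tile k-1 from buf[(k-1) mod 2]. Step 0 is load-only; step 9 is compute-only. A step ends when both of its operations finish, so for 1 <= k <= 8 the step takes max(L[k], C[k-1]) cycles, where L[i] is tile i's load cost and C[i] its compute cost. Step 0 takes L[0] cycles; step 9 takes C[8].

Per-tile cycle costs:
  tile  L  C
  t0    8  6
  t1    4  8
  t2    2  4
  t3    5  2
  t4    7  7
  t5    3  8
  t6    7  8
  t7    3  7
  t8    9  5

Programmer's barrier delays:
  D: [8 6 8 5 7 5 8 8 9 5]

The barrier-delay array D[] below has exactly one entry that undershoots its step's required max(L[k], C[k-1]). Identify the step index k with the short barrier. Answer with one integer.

hazard at step 5

step 0: need L[0]=8 = 8; D[0]=8 ok
step 1: need max(L[1]=4,C[0]=6) = 6; D[1]=6 ok
step 2: need max(L[2]=2,C[1]=8) = 8; D[2]=8 ok
step 3: need max(L[3]=5,C[2]=4) = 5; D[3]=5 ok
step 4: need max(L[4]=7,C[3]=2) = 7; D[4]=7 ok
step 5: need max(L[5]=3,C[4]=7) = 7; D[5]=5 SHORT
step 6: need max(L[6]=7,C[5]=8) = 8; D[6]=8 ok
step 7: need max(L[7]=3,C[6]=8) = 8; D[7]=8 ok
step 8: need max(L[8]=9,C[7]=7) = 9; D[8]=9 ok
step 9: need C[8]=5 = 5; D[9]=5 ok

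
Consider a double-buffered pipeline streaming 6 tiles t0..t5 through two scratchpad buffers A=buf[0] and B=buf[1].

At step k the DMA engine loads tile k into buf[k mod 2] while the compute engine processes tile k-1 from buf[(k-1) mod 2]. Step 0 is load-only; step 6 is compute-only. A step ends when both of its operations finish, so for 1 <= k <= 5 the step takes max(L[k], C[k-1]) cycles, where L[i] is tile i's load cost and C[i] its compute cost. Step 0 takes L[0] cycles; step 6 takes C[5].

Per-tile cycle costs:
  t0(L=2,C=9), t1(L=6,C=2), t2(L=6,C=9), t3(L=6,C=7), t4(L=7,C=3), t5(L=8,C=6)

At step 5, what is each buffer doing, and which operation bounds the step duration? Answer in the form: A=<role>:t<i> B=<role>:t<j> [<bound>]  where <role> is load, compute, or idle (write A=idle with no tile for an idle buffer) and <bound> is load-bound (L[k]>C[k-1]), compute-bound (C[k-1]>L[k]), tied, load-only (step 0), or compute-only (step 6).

step 5: A=compute:t4 B=load:t5 [load-bound]

[0] DMA t0→A (2c) ∥ CU idle ⇒ 2c, clock 2
[1] DMA t1→B (6c) ∥ CU A:t0 (9c) ⇒ 9c, clock 11
[2] DMA t2→A (6c) ∥ CU B:t1 (2c) ⇒ 6c, clock 17
[3] DMA t3→B (6c) ∥ CU A:t2 (9c) ⇒ 9c, clock 26
[4] DMA t4→A (7c) ∥ CU B:t3 (7c) ⇒ 7c, clock 33
[5] DMA t5→B (8c) ∥ CU A:t4 (3c) ⇒ 8c, clock 41
[6] DMA idle ∥ CU B:t5 (6c) ⇒ 6c, clock 47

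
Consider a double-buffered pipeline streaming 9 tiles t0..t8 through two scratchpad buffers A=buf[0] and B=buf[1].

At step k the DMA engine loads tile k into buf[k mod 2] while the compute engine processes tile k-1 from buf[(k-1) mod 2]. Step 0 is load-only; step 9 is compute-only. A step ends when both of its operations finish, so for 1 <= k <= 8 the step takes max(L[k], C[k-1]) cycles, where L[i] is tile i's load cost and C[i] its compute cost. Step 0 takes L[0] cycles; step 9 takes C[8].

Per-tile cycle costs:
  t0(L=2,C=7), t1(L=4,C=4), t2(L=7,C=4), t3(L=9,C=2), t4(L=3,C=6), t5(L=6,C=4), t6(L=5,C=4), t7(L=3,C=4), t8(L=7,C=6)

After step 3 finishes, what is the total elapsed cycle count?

  0. 2=2c; end=2; A:t0 B:-
  1. max(4,7)=7c; end=9; A:t0 B:t1
  2. max(7,4)=7c; end=16; A:t2 B:t1
  3. max(9,4)=9c; end=25; A:t2 B:t3
  4. max(3,2)=3c; end=28; A:t4 B:t3
  5. max(6,6)=6c; end=34; A:t4 B:t5
  6. max(5,4)=5c; end=39; A:t6 B:t5
  7. max(3,4)=4c; end=43; A:t6 B:t7
  8. max(7,4)=7c; end=50; A:t8 B:t7
  9. 6=6c; end=56; A:t8 B:t7

end_cycle[3] = 25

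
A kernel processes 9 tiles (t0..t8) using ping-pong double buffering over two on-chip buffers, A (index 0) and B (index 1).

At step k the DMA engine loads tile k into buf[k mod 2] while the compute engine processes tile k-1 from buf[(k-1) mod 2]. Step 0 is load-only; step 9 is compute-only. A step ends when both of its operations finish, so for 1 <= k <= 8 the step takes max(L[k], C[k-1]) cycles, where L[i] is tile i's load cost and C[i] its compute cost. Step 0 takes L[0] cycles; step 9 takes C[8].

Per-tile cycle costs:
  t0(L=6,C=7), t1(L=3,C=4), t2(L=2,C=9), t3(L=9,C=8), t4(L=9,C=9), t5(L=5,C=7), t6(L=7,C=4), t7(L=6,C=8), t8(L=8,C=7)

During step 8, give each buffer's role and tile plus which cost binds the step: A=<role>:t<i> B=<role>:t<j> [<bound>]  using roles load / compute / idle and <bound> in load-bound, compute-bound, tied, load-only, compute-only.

[0] DMA t0→A (6c) ∥ CU idle ⇒ 6c, clock 6
[1] DMA t1→B (3c) ∥ CU A:t0 (7c) ⇒ 7c, clock 13
[2] DMA t2→A (2c) ∥ CU B:t1 (4c) ⇒ 4c, clock 17
[3] DMA t3→B (9c) ∥ CU A:t2 (9c) ⇒ 9c, clock 26
[4] DMA t4→A (9c) ∥ CU B:t3 (8c) ⇒ 9c, clock 35
[5] DMA t5→B (5c) ∥ CU A:t4 (9c) ⇒ 9c, clock 44
[6] DMA t6→A (7c) ∥ CU B:t5 (7c) ⇒ 7c, clock 51
[7] DMA t7→B (6c) ∥ CU A:t6 (4c) ⇒ 6c, clock 57
[8] DMA t8→A (8c) ∥ CU B:t7 (8c) ⇒ 8c, clock 65
[9] DMA idle ∥ CU A:t8 (7c) ⇒ 7c, clock 72

step 8: A=load:t8 B=compute:t7 [tied]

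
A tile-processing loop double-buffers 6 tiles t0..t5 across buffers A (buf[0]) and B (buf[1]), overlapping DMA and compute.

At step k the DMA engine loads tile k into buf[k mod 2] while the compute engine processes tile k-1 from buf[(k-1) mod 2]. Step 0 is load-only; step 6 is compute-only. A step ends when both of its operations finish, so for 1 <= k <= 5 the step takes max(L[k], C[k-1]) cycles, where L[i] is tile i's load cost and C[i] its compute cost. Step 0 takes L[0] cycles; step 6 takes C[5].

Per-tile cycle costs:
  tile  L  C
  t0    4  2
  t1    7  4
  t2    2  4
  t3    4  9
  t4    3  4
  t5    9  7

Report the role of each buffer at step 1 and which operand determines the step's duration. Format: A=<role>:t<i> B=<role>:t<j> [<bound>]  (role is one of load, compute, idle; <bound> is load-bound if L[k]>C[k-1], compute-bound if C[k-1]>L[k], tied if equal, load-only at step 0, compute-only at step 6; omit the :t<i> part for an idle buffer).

step 1: A=compute:t0 B=load:t1 [load-bound]

  0. 4=4c; end=4; A:t0 B:-
  1. max(7,2)=7c; end=11; A:t0 B:t1
  2. max(2,4)=4c; end=15; A:t2 B:t1
  3. max(4,4)=4c; end=19; A:t2 B:t3
  4. max(3,9)=9c; end=28; A:t4 B:t3
  5. max(9,4)=9c; end=37; A:t4 B:t5
  6. 7=7c; end=44; A:t4 B:t5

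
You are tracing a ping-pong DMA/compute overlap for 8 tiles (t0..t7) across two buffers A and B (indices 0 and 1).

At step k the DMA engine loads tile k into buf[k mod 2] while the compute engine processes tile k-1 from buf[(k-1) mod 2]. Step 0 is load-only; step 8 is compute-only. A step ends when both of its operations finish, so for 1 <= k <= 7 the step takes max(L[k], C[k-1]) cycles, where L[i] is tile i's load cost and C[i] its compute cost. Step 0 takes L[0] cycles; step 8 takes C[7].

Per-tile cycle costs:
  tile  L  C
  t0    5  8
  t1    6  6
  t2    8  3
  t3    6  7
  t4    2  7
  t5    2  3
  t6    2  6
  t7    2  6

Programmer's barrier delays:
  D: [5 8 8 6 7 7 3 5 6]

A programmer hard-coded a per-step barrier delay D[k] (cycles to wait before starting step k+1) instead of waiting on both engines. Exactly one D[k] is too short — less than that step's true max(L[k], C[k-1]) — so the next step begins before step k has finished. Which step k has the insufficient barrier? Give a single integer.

step 0: need L[0]=5 = 5; D[0]=5 ok
step 1: need max(L[1]=6,C[0]=8) = 8; D[1]=8 ok
step 2: need max(L[2]=8,C[1]=6) = 8; D[2]=8 ok
step 3: need max(L[3]=6,C[2]=3) = 6; D[3]=6 ok
step 4: need max(L[4]=2,C[3]=7) = 7; D[4]=7 ok
step 5: need max(L[5]=2,C[4]=7) = 7; D[5]=7 ok
step 6: need max(L[6]=2,C[5]=3) = 3; D[6]=3 ok
step 7: need max(L[7]=2,C[6]=6) = 6; D[7]=5 SHORT
step 8: need C[7]=6 = 6; D[8]=6 ok

hazard at step 7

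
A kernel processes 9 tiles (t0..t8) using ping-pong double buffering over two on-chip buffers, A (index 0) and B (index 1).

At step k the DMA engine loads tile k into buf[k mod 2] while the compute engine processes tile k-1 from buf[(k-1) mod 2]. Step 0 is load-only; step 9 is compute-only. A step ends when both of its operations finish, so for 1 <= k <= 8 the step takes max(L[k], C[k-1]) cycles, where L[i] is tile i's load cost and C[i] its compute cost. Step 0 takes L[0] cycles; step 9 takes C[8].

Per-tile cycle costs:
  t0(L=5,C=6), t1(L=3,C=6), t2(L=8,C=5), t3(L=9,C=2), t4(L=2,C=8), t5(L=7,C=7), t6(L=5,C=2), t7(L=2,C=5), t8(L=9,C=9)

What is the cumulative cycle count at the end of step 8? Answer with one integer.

step 0: L[0]=5 → dur=5, Σ=5 | A=load:t0 B=idle [load-only]
step 1: L[1]=3 C[0]=6 → dur=6, Σ=11 | A=compute:t0 B=load:t1 [compute-bound]
step 2: L[2]=8 C[1]=6 → dur=8, Σ=19 | A=load:t2 B=compute:t1 [load-bound]
step 3: L[3]=9 C[2]=5 → dur=9, Σ=28 | A=compute:t2 B=load:t3 [load-bound]
step 4: L[4]=2 C[3]=2 → dur=2, Σ=30 | A=load:t4 B=compute:t3 [tied]
step 5: L[5]=7 C[4]=8 → dur=8, Σ=38 | A=compute:t4 B=load:t5 [compute-bound]
step 6: L[6]=5 C[5]=7 → dur=7, Σ=45 | A=load:t6 B=compute:t5 [compute-bound]
step 7: L[7]=2 C[6]=2 → dur=2, Σ=47 | A=compute:t6 B=load:t7 [tied]
step 8: L[8]=9 C[7]=5 → dur=9, Σ=56 | A=load:t8 B=compute:t7 [load-bound]
step 9: C[8]=9 → dur=9, Σ=65 | A=compute:t8 B=idle [compute-only]

end_cycle[8] = 56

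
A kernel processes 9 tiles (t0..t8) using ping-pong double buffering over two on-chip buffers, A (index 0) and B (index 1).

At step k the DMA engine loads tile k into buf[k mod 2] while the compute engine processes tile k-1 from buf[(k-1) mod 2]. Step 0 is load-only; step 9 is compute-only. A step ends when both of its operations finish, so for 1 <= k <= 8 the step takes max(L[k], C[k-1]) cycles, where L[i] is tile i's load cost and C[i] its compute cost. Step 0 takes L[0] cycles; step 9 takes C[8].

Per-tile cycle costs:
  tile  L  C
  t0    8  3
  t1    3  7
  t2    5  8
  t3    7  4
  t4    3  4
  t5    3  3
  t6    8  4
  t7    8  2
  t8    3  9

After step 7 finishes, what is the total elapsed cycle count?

[0] DMA t0→A (8c) ∥ CU idle ⇒ 8c, clock 8
[1] DMA t1→B (3c) ∥ CU A:t0 (3c) ⇒ 3c, clock 11
[2] DMA t2→A (5c) ∥ CU B:t1 (7c) ⇒ 7c, clock 18
[3] DMA t3→B (7c) ∥ CU A:t2 (8c) ⇒ 8c, clock 26
[4] DMA t4→A (3c) ∥ CU B:t3 (4c) ⇒ 4c, clock 30
[5] DMA t5→B (3c) ∥ CU A:t4 (4c) ⇒ 4c, clock 34
[6] DMA t6→A (8c) ∥ CU B:t5 (3c) ⇒ 8c, clock 42
[7] DMA t7→B (8c) ∥ CU A:t6 (4c) ⇒ 8c, clock 50
[8] DMA t8→A (3c) ∥ CU B:t7 (2c) ⇒ 3c, clock 53
[9] DMA idle ∥ CU A:t8 (9c) ⇒ 9c, clock 62

end_cycle[7] = 50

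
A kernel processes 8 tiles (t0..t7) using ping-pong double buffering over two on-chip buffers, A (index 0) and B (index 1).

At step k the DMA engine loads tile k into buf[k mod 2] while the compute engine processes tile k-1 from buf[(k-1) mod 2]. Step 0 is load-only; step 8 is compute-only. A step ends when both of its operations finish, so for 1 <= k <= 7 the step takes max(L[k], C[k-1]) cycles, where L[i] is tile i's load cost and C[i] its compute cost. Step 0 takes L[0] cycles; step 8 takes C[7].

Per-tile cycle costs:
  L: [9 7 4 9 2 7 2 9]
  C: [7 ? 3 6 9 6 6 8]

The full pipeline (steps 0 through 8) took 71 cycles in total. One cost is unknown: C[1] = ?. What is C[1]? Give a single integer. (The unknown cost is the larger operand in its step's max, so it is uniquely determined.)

step 0 | dur = L[0]=9 = 9
step 1 | dur = max(L[1]=7, C[0]=7) = 7
step 2 | dur = max(L[2]=4, C[1]=?) = C[1]  (unknown; binding)
step 3 | dur = max(L[3]=9, C[2]=3) = 9
step 4 | dur = max(L[4]=2, C[3]=6) = 6
step 5 | dur = max(L[5]=7, C[4]=9) = 9
step 6 | dur = max(L[6]=2, C[5]=6) = 6
step 7 | dur = max(L[7]=9, C[6]=6) = 9
step 8 | dur = C[7]=8 = 8
sum of known step durations = 63
dur[2] = total - known = 71 - 63 = 8
C[1] is the binding max in step 2, so C[1] = dur[2] = 8

C[1] = 8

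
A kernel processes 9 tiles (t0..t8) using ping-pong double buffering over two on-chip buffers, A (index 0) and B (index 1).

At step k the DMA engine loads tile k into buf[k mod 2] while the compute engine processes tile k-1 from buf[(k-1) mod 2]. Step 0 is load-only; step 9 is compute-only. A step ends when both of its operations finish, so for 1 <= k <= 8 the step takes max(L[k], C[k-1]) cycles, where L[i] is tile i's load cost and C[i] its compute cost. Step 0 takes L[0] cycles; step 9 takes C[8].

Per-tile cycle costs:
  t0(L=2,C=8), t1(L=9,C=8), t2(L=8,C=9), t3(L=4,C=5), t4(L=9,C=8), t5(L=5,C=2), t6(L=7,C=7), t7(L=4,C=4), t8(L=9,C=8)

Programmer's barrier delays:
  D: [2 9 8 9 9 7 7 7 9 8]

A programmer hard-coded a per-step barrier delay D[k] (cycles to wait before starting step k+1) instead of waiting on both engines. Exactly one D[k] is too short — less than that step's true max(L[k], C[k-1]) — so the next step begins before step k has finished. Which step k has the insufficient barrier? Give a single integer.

step 0: need L[0]=2 = 2; D[0]=2 ok
step 1: need max(L[1]=9,C[0]=8) = 9; D[1]=9 ok
step 2: need max(L[2]=8,C[1]=8) = 8; D[2]=8 ok
step 3: need max(L[3]=4,C[2]=9) = 9; D[3]=9 ok
step 4: need max(L[4]=9,C[3]=5) = 9; D[4]=9 ok
step 5: need max(L[5]=5,C[4]=8) = 8; D[5]=7 SHORT
step 6: need max(L[6]=7,C[5]=2) = 7; D[6]=7 ok
step 7: need max(L[7]=4,C[6]=7) = 7; D[7]=7 ok
step 8: need max(L[8]=9,C[7]=4) = 9; D[8]=9 ok
step 9: need C[8]=8 = 8; D[9]=8 ok

hazard at step 5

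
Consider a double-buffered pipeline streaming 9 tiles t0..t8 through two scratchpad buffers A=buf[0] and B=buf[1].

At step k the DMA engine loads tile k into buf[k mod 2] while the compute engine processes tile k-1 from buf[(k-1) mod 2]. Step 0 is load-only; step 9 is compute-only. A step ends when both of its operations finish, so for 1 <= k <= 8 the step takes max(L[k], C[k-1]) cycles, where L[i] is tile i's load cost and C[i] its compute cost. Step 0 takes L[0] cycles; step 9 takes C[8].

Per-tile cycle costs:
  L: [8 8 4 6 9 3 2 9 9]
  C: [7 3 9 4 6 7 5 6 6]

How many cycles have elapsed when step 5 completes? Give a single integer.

[0] DMA t0→A (8c) ∥ CU idle ⇒ 8c, clock 8
[1] DMA t1→B (8c) ∥ CU A:t0 (7c) ⇒ 8c, clock 16
[2] DMA t2→A (4c) ∥ CU B:t1 (3c) ⇒ 4c, clock 20
[3] DMA t3→B (6c) ∥ CU A:t2 (9c) ⇒ 9c, clock 29
[4] DMA t4→A (9c) ∥ CU B:t3 (4c) ⇒ 9c, clock 38
[5] DMA t5→B (3c) ∥ CU A:t4 (6c) ⇒ 6c, clock 44
[6] DMA t6→A (2c) ∥ CU B:t5 (7c) ⇒ 7c, clock 51
[7] DMA t7→B (9c) ∥ CU A:t6 (5c) ⇒ 9c, clock 60
[8] DMA t8→A (9c) ∥ CU B:t7 (6c) ⇒ 9c, clock 69
[9] DMA idle ∥ CU A:t8 (6c) ⇒ 6c, clock 75

end_cycle[5] = 44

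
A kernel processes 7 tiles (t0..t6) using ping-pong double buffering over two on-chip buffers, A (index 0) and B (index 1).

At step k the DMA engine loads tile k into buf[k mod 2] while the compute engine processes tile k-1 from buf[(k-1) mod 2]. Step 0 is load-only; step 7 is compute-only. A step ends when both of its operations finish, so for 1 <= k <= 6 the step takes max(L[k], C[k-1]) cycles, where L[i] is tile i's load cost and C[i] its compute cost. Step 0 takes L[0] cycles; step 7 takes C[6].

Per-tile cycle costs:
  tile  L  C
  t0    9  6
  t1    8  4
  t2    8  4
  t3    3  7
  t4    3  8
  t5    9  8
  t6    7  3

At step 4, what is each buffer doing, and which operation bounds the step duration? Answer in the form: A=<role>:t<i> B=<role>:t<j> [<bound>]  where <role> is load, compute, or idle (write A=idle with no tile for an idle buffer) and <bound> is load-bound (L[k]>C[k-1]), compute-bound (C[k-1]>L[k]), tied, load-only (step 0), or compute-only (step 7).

[0] DMA t0→A (9c) ∥ CU idle ⇒ 9c, clock 9
[1] DMA t1→B (8c) ∥ CU A:t0 (6c) ⇒ 8c, clock 17
[2] DMA t2→A (8c) ∥ CU B:t1 (4c) ⇒ 8c, clock 25
[3] DMA t3→B (3c) ∥ CU A:t2 (4c) ⇒ 4c, clock 29
[4] DMA t4→A (3c) ∥ CU B:t3 (7c) ⇒ 7c, clock 36
[5] DMA t5→B (9c) ∥ CU A:t4 (8c) ⇒ 9c, clock 45
[6] DMA t6→A (7c) ∥ CU B:t5 (8c) ⇒ 8c, clock 53
[7] DMA idle ∥ CU A:t6 (3c) ⇒ 3c, clock 56

step 4: A=load:t4 B=compute:t3 [compute-bound]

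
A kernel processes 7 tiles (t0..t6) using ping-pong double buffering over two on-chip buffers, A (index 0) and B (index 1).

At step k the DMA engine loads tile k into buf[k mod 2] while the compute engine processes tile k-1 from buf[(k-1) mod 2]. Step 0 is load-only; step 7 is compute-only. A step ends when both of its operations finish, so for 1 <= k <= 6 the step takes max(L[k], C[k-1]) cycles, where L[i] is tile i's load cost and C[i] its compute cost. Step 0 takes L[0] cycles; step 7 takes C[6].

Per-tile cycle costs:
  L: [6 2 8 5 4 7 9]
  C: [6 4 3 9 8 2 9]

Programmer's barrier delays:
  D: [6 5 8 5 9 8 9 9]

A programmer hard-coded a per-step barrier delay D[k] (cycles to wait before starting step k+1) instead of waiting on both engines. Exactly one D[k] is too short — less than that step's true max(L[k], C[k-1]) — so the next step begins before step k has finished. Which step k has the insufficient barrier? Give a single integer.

hazard at step 1

step 0: need L[0]=6 = 6; D[0]=6 ok
step 1: need max(L[1]=2,C[0]=6) = 6; D[1]=5 SHORT
step 2: need max(L[2]=8,C[1]=4) = 8; D[2]=8 ok
step 3: need max(L[3]=5,C[2]=3) = 5; D[3]=5 ok
step 4: need max(L[4]=4,C[3]=9) = 9; D[4]=9 ok
step 5: need max(L[5]=7,C[4]=8) = 8; D[5]=8 ok
step 6: need max(L[6]=9,C[5]=2) = 9; D[6]=9 ok
step 7: need C[6]=9 = 9; D[7]=9 ok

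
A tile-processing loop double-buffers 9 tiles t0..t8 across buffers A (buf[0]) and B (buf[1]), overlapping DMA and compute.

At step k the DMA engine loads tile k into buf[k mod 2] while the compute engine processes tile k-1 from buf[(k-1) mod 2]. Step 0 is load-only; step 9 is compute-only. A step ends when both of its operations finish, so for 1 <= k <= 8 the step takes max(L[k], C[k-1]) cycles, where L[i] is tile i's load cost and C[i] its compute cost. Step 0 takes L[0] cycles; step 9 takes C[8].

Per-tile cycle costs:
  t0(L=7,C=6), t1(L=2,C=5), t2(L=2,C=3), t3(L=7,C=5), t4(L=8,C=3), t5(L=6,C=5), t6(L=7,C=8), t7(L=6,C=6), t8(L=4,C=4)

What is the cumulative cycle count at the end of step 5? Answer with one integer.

step 0: L[0]=7 → dur=7, Σ=7 | A=load:t0 B=idle [load-only]
step 1: L[1]=2 C[0]=6 → dur=6, Σ=13 | A=compute:t0 B=load:t1 [compute-bound]
step 2: L[2]=2 C[1]=5 → dur=5, Σ=18 | A=load:t2 B=compute:t1 [compute-bound]
step 3: L[3]=7 C[2]=3 → dur=7, Σ=25 | A=compute:t2 B=load:t3 [load-bound]
step 4: L[4]=8 C[3]=5 → dur=8, Σ=33 | A=load:t4 B=compute:t3 [load-bound]
step 5: L[5]=6 C[4]=3 → dur=6, Σ=39 | A=compute:t4 B=load:t5 [load-bound]
step 6: L[6]=7 C[5]=5 → dur=7, Σ=46 | A=load:t6 B=compute:t5 [load-bound]
step 7: L[7]=6 C[6]=8 → dur=8, Σ=54 | A=compute:t6 B=load:t7 [compute-bound]
step 8: L[8]=4 C[7]=6 → dur=6, Σ=60 | A=load:t8 B=compute:t7 [compute-bound]
step 9: C[8]=4 → dur=4, Σ=64 | A=compute:t8 B=idle [compute-only]

end_cycle[5] = 39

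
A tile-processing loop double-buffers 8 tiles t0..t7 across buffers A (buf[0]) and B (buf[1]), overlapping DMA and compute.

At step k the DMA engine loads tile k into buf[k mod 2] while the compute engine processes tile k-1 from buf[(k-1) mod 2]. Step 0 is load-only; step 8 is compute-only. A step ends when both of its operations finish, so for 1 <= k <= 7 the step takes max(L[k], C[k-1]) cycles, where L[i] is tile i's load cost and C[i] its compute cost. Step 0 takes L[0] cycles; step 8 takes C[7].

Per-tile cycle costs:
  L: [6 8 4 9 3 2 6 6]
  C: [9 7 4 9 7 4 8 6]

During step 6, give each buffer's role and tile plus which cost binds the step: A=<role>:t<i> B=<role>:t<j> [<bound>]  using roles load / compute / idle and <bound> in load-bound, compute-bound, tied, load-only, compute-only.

k=0 load=t0/6c comp=- wait=6 total=6
k=1 load=t1/8c comp=t0/9c wait=9 total=15
k=2 load=t2/4c comp=t1/7c wait=7 total=22
k=3 load=t3/9c comp=t2/4c wait=9 total=31
k=4 load=t4/3c comp=t3/9c wait=9 total=40
k=5 load=t5/2c comp=t4/7c wait=7 total=47
k=6 load=t6/6c comp=t5/4c wait=6 total=53
k=7 load=t7/6c comp=t6/8c wait=8 total=61
k=8 load=- comp=t7/6c wait=6 total=67

step 6: A=load:t6 B=compute:t5 [load-bound]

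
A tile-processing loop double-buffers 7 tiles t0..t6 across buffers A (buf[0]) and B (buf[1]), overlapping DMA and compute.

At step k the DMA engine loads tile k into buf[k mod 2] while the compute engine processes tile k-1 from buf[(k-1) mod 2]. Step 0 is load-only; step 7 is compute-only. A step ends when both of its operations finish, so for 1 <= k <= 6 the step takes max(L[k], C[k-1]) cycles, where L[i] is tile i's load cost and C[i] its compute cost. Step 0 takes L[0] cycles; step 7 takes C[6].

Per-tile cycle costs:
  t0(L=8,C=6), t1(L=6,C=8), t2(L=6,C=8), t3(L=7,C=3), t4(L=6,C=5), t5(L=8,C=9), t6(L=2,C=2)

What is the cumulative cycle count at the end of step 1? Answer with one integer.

step 0: L[0]=8 → dur=8, Σ=8 | A=load:t0 B=idle [load-only]
step 1: L[1]=6 C[0]=6 → dur=6, Σ=14 | A=compute:t0 B=load:t1 [tied]
step 2: L[2]=6 C[1]=8 → dur=8, Σ=22 | A=load:t2 B=compute:t1 [compute-bound]
step 3: L[3]=7 C[2]=8 → dur=8, Σ=30 | A=compute:t2 B=load:t3 [compute-bound]
step 4: L[4]=6 C[3]=3 → dur=6, Σ=36 | A=load:t4 B=compute:t3 [load-bound]
step 5: L[5]=8 C[4]=5 → dur=8, Σ=44 | A=compute:t4 B=load:t5 [load-bound]
step 6: L[6]=2 C[5]=9 → dur=9, Σ=53 | A=load:t6 B=compute:t5 [compute-bound]
step 7: C[6]=2 → dur=2, Σ=55 | A=compute:t6 B=idle [compute-only]

end_cycle[1] = 14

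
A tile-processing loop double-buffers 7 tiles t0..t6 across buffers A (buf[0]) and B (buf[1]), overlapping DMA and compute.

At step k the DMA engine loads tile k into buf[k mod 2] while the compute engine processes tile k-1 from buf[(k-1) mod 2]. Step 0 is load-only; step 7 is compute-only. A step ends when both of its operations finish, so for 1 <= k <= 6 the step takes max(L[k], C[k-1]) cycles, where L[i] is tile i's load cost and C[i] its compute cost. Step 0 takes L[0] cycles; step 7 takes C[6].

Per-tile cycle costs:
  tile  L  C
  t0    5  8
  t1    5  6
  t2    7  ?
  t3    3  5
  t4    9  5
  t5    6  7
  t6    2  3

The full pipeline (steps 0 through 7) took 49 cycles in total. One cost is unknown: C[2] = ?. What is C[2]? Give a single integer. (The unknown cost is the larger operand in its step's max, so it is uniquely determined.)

step 0 = dur = L[0]=5 = 5
step 1 = dur = max(L[1]=5, C[0]=8) = 8
step 2 = dur = max(L[2]=7, C[1]=6) = 7
step 3 = dur = max(L[3]=3, C[2]=?) = C[2]  (unknown; binding)
step 4 = dur = max(L[4]=9, C[3]=5) = 9
step 5 = dur = max(L[5]=6, C[4]=5) = 6
step 6 = dur = max(L[6]=2, C[5]=7) = 7
step 7 = dur = C[6]=3 = 3
sum of known step durations = 45
dur[3] = total - known = 49 - 45 = 4
C[2] is the binding max in step 3, so C[2] = dur[3] = 4

C[2] = 4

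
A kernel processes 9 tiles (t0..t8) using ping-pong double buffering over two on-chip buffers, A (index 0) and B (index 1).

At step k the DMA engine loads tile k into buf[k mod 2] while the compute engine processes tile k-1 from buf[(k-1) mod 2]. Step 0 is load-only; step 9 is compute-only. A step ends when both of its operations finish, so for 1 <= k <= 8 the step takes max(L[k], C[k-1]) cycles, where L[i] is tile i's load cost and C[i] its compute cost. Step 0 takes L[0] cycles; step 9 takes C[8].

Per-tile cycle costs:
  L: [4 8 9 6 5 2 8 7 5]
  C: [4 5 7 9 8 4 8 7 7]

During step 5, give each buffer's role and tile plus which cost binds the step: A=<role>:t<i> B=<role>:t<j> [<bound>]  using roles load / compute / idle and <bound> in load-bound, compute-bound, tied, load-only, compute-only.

k=0 load=t0/4c comp=- wait=4 total=4
k=1 load=t1/8c comp=t0/4c wait=8 total=12
k=2 load=t2/9c comp=t1/5c wait=9 total=21
k=3 load=t3/6c comp=t2/7c wait=7 total=28
k=4 load=t4/5c comp=t3/9c wait=9 total=37
k=5 load=t5/2c comp=t4/8c wait=8 total=45
k=6 load=t6/8c comp=t5/4c wait=8 total=53
k=7 load=t7/7c comp=t6/8c wait=8 total=61
k=8 load=t8/5c comp=t7/7c wait=7 total=68
k=9 load=- comp=t8/7c wait=7 total=75

step 5: A=compute:t4 B=load:t5 [compute-bound]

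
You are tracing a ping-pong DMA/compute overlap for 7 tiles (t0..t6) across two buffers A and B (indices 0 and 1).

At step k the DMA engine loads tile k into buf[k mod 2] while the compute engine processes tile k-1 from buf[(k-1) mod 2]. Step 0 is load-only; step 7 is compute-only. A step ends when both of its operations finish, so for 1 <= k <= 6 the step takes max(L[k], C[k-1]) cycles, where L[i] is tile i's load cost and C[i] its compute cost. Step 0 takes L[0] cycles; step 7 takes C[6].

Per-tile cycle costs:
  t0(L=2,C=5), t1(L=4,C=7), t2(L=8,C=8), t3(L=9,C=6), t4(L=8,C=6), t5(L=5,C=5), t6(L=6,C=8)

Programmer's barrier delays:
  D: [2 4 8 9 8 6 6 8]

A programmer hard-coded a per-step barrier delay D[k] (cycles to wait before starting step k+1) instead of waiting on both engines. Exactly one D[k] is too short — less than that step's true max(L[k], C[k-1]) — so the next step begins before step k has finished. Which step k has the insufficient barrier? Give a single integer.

hazard at step 1

k=0 barrier L[0]=2→2c, D[0]=2 ok
k=1 barrier max(L[1]=4,C[0]=5)→5c, D[1]=4 SHORT
k=2 barrier max(L[2]=8,C[1]=7)→8c, D[2]=8 ok
k=3 barrier max(L[3]=9,C[2]=8)→9c, D[3]=9 ok
k=4 barrier max(L[4]=8,C[3]=6)→8c, D[4]=8 ok
k=5 barrier max(L[5]=5,C[4]=6)→6c, D[5]=6 ok
k=6 barrier max(L[6]=6,C[5]=5)→6c, D[6]=6 ok
k=7 barrier C[6]=8→8c, D[7]=8 ok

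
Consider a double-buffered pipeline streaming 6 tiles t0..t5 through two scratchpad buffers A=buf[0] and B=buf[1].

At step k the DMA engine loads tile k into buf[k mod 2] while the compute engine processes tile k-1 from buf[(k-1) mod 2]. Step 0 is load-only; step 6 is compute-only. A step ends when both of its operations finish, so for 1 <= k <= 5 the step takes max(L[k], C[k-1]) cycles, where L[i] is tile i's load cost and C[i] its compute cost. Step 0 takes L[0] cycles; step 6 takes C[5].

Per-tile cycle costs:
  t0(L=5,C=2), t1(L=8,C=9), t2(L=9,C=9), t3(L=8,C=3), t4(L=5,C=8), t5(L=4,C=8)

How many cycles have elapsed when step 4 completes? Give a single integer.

end_cycle[4] = 36

[0] DMA t0→A (5c) ∥ CU idle ⇒ 5c, clock 5
[1] DMA t1→B (8c) ∥ CU A:t0 (2c) ⇒ 8c, clock 13
[2] DMA t2→A (9c) ∥ CU B:t1 (9c) ⇒ 9c, clock 22
[3] DMA t3→B (8c) ∥ CU A:t2 (9c) ⇒ 9c, clock 31
[4] DMA t4→A (5c) ∥ CU B:t3 (3c) ⇒ 5c, clock 36
[5] DMA t5→B (4c) ∥ CU A:t4 (8c) ⇒ 8c, clock 44
[6] DMA idle ∥ CU B:t5 (8c) ⇒ 8c, clock 52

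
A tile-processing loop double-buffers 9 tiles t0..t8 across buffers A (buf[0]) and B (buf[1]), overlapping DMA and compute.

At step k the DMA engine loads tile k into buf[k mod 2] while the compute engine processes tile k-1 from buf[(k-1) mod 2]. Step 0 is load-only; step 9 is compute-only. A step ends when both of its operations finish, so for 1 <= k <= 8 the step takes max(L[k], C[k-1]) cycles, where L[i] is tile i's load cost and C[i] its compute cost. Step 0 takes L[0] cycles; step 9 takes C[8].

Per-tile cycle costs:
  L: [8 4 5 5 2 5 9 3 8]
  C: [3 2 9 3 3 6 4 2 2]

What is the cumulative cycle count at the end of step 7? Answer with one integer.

end_cycle[7] = 47

step 0: L[0]=8 → dur=8, Σ=8 | A=load:t0 B=idle [load-only]
step 1: L[1]=4 C[0]=3 → dur=4, Σ=12 | A=compute:t0 B=load:t1 [load-bound]
step 2: L[2]=5 C[1]=2 → dur=5, Σ=17 | A=load:t2 B=compute:t1 [load-bound]
step 3: L[3]=5 C[2]=9 → dur=9, Σ=26 | A=compute:t2 B=load:t3 [compute-bound]
step 4: L[4]=2 C[3]=3 → dur=3, Σ=29 | A=load:t4 B=compute:t3 [compute-bound]
step 5: L[5]=5 C[4]=3 → dur=5, Σ=34 | A=compute:t4 B=load:t5 [load-bound]
step 6: L[6]=9 C[5]=6 → dur=9, Σ=43 | A=load:t6 B=compute:t5 [load-bound]
step 7: L[7]=3 C[6]=4 → dur=4, Σ=47 | A=compute:t6 B=load:t7 [compute-bound]
step 8: L[8]=8 C[7]=2 → dur=8, Σ=55 | A=load:t8 B=compute:t7 [load-bound]
step 9: C[8]=2 → dur=2, Σ=57 | A=compute:t8 B=idle [compute-only]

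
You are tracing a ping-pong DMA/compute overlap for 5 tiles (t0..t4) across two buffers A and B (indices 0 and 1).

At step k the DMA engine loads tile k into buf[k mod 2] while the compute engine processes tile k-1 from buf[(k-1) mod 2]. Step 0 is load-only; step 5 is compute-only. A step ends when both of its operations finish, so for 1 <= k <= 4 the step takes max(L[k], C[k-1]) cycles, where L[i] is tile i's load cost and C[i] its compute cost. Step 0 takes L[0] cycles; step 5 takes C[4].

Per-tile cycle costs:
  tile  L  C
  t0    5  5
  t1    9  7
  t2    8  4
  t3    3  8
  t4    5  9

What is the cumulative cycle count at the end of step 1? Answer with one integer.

step 0: L[0]=5 → dur=5, Σ=5 | A=load:t0 B=idle [load-only]
step 1: L[1]=9 C[0]=5 → dur=9, Σ=14 | A=compute:t0 B=load:t1 [load-bound]
step 2: L[2]=8 C[1]=7 → dur=8, Σ=22 | A=load:t2 B=compute:t1 [load-bound]
step 3: L[3]=3 C[2]=4 → dur=4, Σ=26 | A=compute:t2 B=load:t3 [compute-bound]
step 4: L[4]=5 C[3]=8 → dur=8, Σ=34 | A=load:t4 B=compute:t3 [compute-bound]
step 5: C[4]=9 → dur=9, Σ=43 | A=compute:t4 B=idle [compute-only]

end_cycle[1] = 14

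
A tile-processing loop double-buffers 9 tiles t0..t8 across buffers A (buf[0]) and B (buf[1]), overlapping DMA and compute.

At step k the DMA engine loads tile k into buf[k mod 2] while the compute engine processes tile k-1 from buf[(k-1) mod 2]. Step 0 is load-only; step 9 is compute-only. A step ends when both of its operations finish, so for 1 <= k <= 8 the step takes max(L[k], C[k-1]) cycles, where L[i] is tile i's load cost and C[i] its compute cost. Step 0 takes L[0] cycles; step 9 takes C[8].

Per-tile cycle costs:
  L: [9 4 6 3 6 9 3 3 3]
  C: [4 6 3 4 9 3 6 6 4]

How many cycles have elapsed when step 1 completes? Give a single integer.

end_cycle[1] = 13

step 0: L[0]=9 → dur=9, Σ=9 | A=load:t0 B=idle [load-only]
step 1: L[1]=4 C[0]=4 → dur=4, Σ=13 | A=compute:t0 B=load:t1 [tied]
step 2: L[2]=6 C[1]=6 → dur=6, Σ=19 | A=load:t2 B=compute:t1 [tied]
step 3: L[3]=3 C[2]=3 → dur=3, Σ=22 | A=compute:t2 B=load:t3 [tied]
step 4: L[4]=6 C[3]=4 → dur=6, Σ=28 | A=load:t4 B=compute:t3 [load-bound]
step 5: L[5]=9 C[4]=9 → dur=9, Σ=37 | A=compute:t4 B=load:t5 [tied]
step 6: L[6]=3 C[5]=3 → dur=3, Σ=40 | A=load:t6 B=compute:t5 [tied]
step 7: L[7]=3 C[6]=6 → dur=6, Σ=46 | A=compute:t6 B=load:t7 [compute-bound]
step 8: L[8]=3 C[7]=6 → dur=6, Σ=52 | A=load:t8 B=compute:t7 [compute-bound]
step 9: C[8]=4 → dur=4, Σ=56 | A=compute:t8 B=idle [compute-only]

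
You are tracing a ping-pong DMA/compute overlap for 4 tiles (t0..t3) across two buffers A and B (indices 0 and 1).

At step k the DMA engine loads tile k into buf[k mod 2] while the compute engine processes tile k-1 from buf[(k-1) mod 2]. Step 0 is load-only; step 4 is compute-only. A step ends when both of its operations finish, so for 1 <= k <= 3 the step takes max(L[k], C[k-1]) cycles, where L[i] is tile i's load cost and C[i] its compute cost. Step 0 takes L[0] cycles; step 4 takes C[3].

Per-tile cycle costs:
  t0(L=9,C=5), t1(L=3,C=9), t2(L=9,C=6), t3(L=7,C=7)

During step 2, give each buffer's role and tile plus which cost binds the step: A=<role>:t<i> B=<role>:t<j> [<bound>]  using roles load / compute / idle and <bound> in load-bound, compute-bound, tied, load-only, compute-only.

step 2: A=load:t2 B=compute:t1 [tied]

[0] DMA t0→A (9c) ∥ CU idle ⇒ 9c, clock 9
[1] DMA t1→B (3c) ∥ CU A:t0 (5c) ⇒ 5c, clock 14
[2] DMA t2→A (9c) ∥ CU B:t1 (9c) ⇒ 9c, clock 23
[3] DMA t3→B (7c) ∥ CU A:t2 (6c) ⇒ 7c, clock 30
[4] DMA idle ∥ CU B:t3 (7c) ⇒ 7c, clock 37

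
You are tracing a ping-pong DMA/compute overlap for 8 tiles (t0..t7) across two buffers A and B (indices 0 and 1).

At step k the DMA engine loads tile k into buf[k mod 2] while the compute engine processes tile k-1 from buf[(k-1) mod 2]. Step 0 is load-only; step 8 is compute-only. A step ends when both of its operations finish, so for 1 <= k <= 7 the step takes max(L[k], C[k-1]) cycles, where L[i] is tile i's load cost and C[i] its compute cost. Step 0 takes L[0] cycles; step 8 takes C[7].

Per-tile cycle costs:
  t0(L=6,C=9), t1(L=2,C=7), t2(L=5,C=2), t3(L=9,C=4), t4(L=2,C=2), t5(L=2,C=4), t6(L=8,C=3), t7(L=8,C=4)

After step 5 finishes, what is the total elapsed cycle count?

step 0: L[0]=6 → dur=6, Σ=6 | A=load:t0 B=idle [load-only]
step 1: L[1]=2 C[0]=9 → dur=9, Σ=15 | A=compute:t0 B=load:t1 [compute-bound]
step 2: L[2]=5 C[1]=7 → dur=7, Σ=22 | A=load:t2 B=compute:t1 [compute-bound]
step 3: L[3]=9 C[2]=2 → dur=9, Σ=31 | A=compute:t2 B=load:t3 [load-bound]
step 4: L[4]=2 C[3]=4 → dur=4, Σ=35 | A=load:t4 B=compute:t3 [compute-bound]
step 5: L[5]=2 C[4]=2 → dur=2, Σ=37 | A=compute:t4 B=load:t5 [tied]
step 6: L[6]=8 C[5]=4 → dur=8, Σ=45 | A=load:t6 B=compute:t5 [load-bound]
step 7: L[7]=8 C[6]=3 → dur=8, Σ=53 | A=compute:t6 B=load:t7 [load-bound]
step 8: C[7]=4 → dur=4, Σ=57 | A=idle B=compute:t7 [compute-only]

end_cycle[5] = 37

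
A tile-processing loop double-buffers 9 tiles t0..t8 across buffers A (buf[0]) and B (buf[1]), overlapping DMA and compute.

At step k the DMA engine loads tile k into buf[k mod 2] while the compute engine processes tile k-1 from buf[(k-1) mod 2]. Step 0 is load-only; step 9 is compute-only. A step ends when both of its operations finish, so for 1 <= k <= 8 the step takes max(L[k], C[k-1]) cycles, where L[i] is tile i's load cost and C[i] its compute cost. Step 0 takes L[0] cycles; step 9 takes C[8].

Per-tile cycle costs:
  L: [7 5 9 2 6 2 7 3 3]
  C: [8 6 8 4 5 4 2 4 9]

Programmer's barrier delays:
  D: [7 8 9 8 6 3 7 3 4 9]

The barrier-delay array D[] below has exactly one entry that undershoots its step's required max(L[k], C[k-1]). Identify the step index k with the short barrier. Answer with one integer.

step 0: need L[0]=7 = 7; D[0]=7 ok
step 1: need max(L[1]=5,C[0]=8) = 8; D[1]=8 ok
step 2: need max(L[2]=9,C[1]=6) = 9; D[2]=9 ok
step 3: need max(L[3]=2,C[2]=8) = 8; D[3]=8 ok
step 4: need max(L[4]=6,C[3]=4) = 6; D[4]=6 ok
step 5: need max(L[5]=2,C[4]=5) = 5; D[5]=3 SHORT
step 6: need max(L[6]=7,C[5]=4) = 7; D[6]=7 ok
step 7: need max(L[7]=3,C[6]=2) = 3; D[7]=3 ok
step 8: need max(L[8]=3,C[7]=4) = 4; D[8]=4 ok
step 9: need C[8]=9 = 9; D[9]=9 ok

hazard at step 5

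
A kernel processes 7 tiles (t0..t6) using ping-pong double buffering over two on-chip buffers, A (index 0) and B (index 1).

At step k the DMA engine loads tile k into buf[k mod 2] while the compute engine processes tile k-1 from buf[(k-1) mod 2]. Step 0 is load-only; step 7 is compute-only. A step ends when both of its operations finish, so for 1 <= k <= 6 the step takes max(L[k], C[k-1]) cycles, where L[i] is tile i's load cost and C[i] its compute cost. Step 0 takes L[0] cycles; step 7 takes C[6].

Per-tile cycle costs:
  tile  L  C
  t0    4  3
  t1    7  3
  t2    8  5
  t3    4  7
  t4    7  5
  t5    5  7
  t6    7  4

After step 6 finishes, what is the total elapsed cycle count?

[0] DMA t0→A (4c) ∥ CU idle ⇒ 4c, clock 4
[1] DMA t1→B (7c) ∥ CU A:t0 (3c) ⇒ 7c, clock 11
[2] DMA t2→A (8c) ∥ CU B:t1 (3c) ⇒ 8c, clock 19
[3] DMA t3→B (4c) ∥ CU A:t2 (5c) ⇒ 5c, clock 24
[4] DMA t4→A (7c) ∥ CU B:t3 (7c) ⇒ 7c, clock 31
[5] DMA t5→B (5c) ∥ CU A:t4 (5c) ⇒ 5c, clock 36
[6] DMA t6→A (7c) ∥ CU B:t5 (7c) ⇒ 7c, clock 43
[7] DMA idle ∥ CU A:t6 (4c) ⇒ 4c, clock 47

end_cycle[6] = 43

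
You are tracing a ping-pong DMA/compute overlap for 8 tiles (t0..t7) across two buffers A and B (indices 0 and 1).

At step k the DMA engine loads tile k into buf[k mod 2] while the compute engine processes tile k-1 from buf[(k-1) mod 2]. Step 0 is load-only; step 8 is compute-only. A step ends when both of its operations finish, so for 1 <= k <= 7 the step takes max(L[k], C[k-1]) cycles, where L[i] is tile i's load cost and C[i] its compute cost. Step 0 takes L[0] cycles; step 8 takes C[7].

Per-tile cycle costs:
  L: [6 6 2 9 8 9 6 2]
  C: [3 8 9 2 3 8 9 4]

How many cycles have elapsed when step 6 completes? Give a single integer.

end_cycle[6] = 54

k=0 load=t0/6c comp=- wait=6 total=6
k=1 load=t1/6c comp=t0/3c wait=6 total=12
k=2 load=t2/2c comp=t1/8c wait=8 total=20
k=3 load=t3/9c comp=t2/9c wait=9 total=29
k=4 load=t4/8c comp=t3/2c wait=8 total=37
k=5 load=t5/9c comp=t4/3c wait=9 total=46
k=6 load=t6/6c comp=t5/8c wait=8 total=54
k=7 load=t7/2c comp=t6/9c wait=9 total=63
k=8 load=- comp=t7/4c wait=4 total=67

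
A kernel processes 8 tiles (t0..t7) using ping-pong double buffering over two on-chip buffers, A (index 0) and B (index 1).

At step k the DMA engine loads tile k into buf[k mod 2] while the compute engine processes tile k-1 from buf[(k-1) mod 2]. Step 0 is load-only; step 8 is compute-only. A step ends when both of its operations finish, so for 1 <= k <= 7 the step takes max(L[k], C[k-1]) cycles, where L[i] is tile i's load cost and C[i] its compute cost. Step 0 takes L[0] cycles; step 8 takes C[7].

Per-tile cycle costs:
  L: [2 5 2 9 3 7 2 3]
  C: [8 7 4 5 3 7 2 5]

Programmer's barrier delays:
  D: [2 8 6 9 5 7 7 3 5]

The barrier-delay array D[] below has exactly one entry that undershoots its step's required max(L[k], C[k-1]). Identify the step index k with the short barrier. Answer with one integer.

hazard at step 2

k=0 barrier L[0]=2→2c, D[0]=2 ok
k=1 barrier max(L[1]=5,C[0]=8)→8c, D[1]=8 ok
k=2 barrier max(L[2]=2,C[1]=7)→7c, D[2]=6 SHORT
k=3 barrier max(L[3]=9,C[2]=4)→9c, D[3]=9 ok
k=4 barrier max(L[4]=3,C[3]=5)→5c, D[4]=5 ok
k=5 barrier max(L[5]=7,C[4]=3)→7c, D[5]=7 ok
k=6 barrier max(L[6]=2,C[5]=7)→7c, D[6]=7 ok
k=7 barrier max(L[7]=3,C[6]=2)→3c, D[7]=3 ok
k=8 barrier C[7]=5→5c, D[8]=5 ok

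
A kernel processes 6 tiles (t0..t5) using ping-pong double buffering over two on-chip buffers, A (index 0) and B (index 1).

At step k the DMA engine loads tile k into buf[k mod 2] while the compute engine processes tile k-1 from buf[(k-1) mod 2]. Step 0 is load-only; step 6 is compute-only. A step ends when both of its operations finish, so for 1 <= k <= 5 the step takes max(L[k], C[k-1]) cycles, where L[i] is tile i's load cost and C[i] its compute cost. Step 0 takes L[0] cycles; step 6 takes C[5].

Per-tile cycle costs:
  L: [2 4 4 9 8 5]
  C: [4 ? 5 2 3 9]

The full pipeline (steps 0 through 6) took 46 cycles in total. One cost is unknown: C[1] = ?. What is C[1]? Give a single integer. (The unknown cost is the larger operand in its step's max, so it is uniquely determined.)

C[1] = 9

step 0 | dur = L[0]=2 = 2
step 1 | dur = max(L[1]=4, C[0]=4) = 4
step 2 | dur = max(L[2]=4, C[1]=?) = C[1]  (unknown; binding)
step 3 | dur = max(L[3]=9, C[2]=5) = 9
step 4 | dur = max(L[4]=8, C[3]=2) = 8
step 5 | dur = max(L[5]=5, C[4]=3) = 5
step 6 | dur = C[5]=9 = 9
sum of known step durations = 37
dur[2] = total - known = 46 - 37 = 9
C[1] is the binding max in step 2, so C[1] = dur[2] = 9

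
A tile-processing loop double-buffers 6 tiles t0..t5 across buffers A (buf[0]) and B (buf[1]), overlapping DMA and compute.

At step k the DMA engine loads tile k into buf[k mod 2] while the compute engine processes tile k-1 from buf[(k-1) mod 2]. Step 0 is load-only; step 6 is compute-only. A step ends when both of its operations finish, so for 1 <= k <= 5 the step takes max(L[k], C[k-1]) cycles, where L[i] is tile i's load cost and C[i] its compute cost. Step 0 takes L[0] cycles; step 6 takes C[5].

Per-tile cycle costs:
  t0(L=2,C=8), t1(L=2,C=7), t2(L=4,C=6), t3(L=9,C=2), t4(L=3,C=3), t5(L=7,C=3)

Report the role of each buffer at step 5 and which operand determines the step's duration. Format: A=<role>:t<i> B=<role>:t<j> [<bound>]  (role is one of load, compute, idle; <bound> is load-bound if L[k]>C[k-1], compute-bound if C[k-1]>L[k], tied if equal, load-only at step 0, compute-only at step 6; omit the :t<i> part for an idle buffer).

  0. 2=2c; end=2; A:t0 B:-
  1. max(2,8)=8c; end=10; A:t0 B:t1
  2. max(4,7)=7c; end=17; A:t2 B:t1
  3. max(9,6)=9c; end=26; A:t2 B:t3
  4. max(3,2)=3c; end=29; A:t4 B:t3
  5. max(7,3)=7c; end=36; A:t4 B:t5
  6. 3=3c; end=39; A:t4 B:t5

step 5: A=compute:t4 B=load:t5 [load-bound]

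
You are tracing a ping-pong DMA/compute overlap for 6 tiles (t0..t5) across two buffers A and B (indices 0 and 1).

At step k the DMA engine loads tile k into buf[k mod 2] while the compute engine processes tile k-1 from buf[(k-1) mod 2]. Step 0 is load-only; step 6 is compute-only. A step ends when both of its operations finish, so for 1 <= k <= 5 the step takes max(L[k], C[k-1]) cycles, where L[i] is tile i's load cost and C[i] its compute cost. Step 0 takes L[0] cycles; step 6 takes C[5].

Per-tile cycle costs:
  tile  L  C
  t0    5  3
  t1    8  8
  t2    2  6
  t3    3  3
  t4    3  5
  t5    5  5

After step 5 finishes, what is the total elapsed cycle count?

  0. 5=5c; end=5; A:t0 B:-
  1. max(8,3)=8c; end=13; A:t0 B:t1
  2. max(2,8)=8c; end=21; A:t2 B:t1
  3. max(3,6)=6c; end=27; A:t2 B:t3
  4. max(3,3)=3c; end=30; A:t4 B:t3
  5. max(5,5)=5c; end=35; A:t4 B:t5
  6. 5=5c; end=40; A:t4 B:t5

end_cycle[5] = 35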